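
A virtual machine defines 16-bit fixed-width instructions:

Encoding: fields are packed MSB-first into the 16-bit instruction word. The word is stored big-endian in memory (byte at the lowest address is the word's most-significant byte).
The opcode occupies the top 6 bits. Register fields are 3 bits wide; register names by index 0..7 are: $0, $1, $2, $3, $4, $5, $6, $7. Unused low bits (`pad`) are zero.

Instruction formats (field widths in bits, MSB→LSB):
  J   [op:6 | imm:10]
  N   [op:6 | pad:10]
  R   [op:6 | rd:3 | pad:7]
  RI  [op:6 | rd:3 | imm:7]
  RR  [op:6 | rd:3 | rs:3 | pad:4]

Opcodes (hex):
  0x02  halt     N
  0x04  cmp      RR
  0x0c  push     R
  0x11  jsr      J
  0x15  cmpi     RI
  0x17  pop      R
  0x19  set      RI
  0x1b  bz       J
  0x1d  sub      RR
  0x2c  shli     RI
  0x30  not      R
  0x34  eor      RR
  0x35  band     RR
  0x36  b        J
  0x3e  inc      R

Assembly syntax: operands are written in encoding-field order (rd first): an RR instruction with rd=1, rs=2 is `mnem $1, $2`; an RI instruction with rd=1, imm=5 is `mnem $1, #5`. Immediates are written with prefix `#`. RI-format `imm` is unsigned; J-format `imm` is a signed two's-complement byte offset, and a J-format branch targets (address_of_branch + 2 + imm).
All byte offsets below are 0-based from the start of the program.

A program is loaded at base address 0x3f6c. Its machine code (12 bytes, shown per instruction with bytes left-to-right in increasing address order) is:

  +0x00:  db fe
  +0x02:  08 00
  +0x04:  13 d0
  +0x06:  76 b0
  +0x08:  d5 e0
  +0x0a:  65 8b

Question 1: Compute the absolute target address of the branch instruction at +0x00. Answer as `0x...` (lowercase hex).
0x3f6c

off 0x00: read db fe as big → 0xdbfe
  op=0xdbfe>>10=0x36 ⇒ b (J)
  imm@[9:0]=0x3fe (s10→-2) ⇒ #-2
  target = base 0x3f6c + off 0x00 + 2 + imm -2 = 0x3f6c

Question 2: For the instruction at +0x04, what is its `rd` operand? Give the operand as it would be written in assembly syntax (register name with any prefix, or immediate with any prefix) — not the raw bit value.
@+04  big-endian(13 d0) = 0x13d0
  top 6b → 0x4 → cmp [RR]
  [9:7] rd=7 = $7
  [6:4] rs=5 = $5

$7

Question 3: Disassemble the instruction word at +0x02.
+0x02: 08 00 ⇒ word 0x0800 (big)
  opcode bits[15:10]=0x2: halt/N

halt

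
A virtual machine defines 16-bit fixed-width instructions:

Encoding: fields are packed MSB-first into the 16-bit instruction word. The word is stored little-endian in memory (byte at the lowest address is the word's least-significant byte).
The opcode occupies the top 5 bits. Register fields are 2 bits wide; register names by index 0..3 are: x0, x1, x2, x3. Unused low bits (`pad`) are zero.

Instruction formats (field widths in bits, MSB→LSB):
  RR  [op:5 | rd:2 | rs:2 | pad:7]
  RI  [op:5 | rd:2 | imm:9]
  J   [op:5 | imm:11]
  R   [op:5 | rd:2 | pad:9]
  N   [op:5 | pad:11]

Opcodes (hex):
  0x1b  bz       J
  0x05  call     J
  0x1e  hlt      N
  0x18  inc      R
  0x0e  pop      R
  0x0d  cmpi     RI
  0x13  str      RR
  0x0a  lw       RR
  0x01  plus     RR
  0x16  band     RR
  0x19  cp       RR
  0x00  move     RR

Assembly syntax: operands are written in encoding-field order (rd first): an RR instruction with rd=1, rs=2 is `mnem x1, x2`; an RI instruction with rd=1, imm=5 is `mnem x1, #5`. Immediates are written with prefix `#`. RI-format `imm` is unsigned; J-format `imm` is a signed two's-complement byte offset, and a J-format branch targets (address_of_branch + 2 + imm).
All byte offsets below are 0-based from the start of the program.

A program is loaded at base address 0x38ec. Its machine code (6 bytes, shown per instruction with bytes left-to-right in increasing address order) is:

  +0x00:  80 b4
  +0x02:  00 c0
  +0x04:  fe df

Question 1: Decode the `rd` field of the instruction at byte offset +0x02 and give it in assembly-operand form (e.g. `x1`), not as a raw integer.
@+02  little-endian(00 c0) = 0xc000
  top 5b → 0x18 → inc [R]
  rd@[10:9]=0x0 ⇒ x0

x0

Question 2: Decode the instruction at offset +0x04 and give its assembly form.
bz #-2

off 0x04: read fe df as little → 0xdffe
  opcode bits[15:11]=0x1b: bz/J
  imm@[10:0]=0x7fe (s11→-2) ⇒ #-2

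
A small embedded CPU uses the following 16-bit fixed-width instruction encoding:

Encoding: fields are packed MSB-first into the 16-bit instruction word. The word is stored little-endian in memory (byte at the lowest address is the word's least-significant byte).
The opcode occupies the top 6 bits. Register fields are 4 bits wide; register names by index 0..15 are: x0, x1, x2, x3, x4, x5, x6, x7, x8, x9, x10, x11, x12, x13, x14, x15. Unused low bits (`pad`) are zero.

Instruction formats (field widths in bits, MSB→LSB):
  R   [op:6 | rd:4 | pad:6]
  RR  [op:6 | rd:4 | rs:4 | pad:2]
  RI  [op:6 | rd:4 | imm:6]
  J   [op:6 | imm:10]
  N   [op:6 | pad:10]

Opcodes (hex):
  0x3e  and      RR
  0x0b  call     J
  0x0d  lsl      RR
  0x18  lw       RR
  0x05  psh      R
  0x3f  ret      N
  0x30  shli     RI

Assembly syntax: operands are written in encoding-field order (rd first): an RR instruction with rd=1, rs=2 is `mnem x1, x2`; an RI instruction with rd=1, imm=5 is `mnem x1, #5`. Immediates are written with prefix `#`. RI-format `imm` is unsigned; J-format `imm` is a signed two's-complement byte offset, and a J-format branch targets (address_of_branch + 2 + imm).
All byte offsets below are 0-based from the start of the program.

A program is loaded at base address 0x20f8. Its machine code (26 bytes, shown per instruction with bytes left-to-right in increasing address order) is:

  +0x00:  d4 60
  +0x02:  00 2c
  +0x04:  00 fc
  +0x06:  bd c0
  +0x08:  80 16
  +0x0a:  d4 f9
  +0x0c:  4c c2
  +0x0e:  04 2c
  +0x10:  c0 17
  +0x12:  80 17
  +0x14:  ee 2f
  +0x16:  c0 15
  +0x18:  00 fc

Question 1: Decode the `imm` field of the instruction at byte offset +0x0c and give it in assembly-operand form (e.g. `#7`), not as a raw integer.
#12

[0c] 4c c2 → 0xc24c
  op=0xc24c>>10=0x30 ⇒ shli (RI)
  rd@[9:6]=0x9 ⇒ x9
  imm@[5:0]=0xc ⇒ #12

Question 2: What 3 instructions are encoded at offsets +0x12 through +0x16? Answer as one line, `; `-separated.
[12] 80 17 → 0x1780
  opcode bits[15:10]=0x5: psh/R
  [9:6] rd=14 = x14
[14] ee 2f → 0x2fee
  opcode bits[15:10]=0xb: call/J
  [9:0] imm=1006 (s10→-18) = #-18
[16] c0 15 → 0x15c0
  opcode bits[15:10]=0x5: psh/R
  [9:6] rd=7 = x7

psh x14; call #-18; psh x7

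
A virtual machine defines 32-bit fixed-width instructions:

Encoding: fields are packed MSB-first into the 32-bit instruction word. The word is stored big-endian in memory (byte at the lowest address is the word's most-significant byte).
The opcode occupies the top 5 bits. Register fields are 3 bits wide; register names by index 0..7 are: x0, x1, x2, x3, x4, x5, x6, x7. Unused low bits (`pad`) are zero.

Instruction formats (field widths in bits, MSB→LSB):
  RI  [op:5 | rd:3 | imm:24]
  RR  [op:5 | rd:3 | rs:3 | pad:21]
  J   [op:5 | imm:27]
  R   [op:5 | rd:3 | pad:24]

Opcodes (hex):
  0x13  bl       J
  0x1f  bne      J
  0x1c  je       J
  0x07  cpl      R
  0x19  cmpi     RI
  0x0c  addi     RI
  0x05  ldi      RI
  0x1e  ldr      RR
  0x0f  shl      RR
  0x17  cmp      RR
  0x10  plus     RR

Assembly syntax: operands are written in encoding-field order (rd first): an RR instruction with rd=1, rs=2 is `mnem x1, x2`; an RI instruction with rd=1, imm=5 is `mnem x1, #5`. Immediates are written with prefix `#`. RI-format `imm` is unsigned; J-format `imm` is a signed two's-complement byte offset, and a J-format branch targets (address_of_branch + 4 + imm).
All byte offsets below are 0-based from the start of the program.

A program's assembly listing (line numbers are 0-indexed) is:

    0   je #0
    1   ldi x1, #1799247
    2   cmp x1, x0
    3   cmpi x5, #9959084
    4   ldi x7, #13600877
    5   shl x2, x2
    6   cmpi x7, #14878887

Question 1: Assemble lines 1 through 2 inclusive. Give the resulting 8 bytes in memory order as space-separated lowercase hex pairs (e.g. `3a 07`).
29 1b 74 4f b9 00 00 00

L1: ldi op=0x5:5|rd=1:3|imm=1799247:24 ⇒ 0x291b744f ⇒ big 29 1b 74 4f
L2: cmp op=0x17:5|rd=1:3|rs=0:3|pad=0:21 ⇒ 0xb9000000 ⇒ big b9 00 00 00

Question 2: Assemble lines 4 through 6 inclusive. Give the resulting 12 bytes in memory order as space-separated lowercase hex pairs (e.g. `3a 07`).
2f cf 88 6d 7a 40 00 00 cf e3 08 a7

4. ldi fields op=0x5:5|rd=7:3|imm=13600877:24 → word 2fcf886dh → 2f cf 88 6d
5. shl fields op=0xf:5|rd=2:3|rs=2:3|pad=0:21 → word 7a400000h → 7a 40 00 00
6. cmpi fields op=0x19:5|rd=7:3|imm=14878887:24 → word cfe308a7h → cf e3 08 a7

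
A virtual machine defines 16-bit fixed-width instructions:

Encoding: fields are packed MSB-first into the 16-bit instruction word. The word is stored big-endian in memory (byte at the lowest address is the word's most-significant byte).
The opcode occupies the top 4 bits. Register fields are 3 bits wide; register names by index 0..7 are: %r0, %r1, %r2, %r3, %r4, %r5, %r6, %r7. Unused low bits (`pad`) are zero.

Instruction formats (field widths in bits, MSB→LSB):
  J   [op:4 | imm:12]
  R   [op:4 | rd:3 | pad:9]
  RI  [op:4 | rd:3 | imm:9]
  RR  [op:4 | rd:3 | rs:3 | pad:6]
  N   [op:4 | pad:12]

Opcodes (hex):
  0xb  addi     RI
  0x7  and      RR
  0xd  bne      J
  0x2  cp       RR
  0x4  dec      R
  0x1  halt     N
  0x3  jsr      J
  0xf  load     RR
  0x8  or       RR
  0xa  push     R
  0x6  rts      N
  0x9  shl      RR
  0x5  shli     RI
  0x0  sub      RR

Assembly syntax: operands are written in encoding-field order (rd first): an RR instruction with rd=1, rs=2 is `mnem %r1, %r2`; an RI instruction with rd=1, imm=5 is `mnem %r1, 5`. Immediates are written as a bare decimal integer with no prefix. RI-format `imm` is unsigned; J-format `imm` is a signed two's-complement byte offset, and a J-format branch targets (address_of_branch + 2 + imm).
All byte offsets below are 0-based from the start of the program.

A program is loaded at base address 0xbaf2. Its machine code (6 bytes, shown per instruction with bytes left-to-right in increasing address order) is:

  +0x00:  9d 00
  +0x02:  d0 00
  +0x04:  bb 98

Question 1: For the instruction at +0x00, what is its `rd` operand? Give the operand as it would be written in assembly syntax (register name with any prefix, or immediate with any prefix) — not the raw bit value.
%r6

off 0x00: read 9d 00 as big → 0x9d00
  top 4b → 0x9 → shl [RR]
  rd: (w>>9)&0x7=0x6 → %r6
  rs: (w>>6)&0x7=0x4 → %r4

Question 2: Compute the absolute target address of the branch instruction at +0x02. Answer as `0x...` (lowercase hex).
0xbaf6

[02] d0 00 → 0xd000
  op=0xd000>>12=0xd ⇒ bne (J)
  [11:0] imm=0 = 0
  target = base 0xbaf2 + off 0x02 + 2 + imm 0 = 0xbaf6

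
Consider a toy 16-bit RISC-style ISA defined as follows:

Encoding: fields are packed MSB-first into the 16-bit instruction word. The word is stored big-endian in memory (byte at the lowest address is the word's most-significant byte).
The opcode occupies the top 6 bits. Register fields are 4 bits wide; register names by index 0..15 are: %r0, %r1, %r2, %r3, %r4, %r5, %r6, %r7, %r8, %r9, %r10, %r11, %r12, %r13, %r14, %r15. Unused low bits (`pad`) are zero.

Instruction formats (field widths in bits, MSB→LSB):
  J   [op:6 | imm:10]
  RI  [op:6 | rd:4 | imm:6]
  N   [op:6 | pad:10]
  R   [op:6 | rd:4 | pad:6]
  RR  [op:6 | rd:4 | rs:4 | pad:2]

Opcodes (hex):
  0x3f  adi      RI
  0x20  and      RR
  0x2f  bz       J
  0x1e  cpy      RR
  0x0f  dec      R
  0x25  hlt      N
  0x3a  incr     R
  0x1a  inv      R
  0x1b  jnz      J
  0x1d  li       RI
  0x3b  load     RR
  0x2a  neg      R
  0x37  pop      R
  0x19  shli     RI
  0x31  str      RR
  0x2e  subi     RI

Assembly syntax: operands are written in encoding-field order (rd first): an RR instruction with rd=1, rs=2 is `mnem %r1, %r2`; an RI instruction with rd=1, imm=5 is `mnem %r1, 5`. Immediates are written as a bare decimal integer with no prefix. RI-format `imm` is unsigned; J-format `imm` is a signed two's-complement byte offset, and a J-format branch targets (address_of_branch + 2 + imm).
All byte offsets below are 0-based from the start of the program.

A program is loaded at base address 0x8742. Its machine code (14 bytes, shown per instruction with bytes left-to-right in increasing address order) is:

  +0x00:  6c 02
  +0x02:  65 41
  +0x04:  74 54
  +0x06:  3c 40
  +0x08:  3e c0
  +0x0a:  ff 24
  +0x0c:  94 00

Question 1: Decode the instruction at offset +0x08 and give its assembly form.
dec %r11

off 0x08: read 3e c0 as big → 0x3ec0
  opcode bits[15:10]=0xf: dec/R
  rd@[9:6]=0xb ⇒ %r11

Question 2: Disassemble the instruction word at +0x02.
@+02  big-endian(65 41) = 0x6541
  top 6b → 0x19 → shli [RI]
  rd@[9:6]=0x5 ⇒ %r5
  imm@[5:0]=0x1 ⇒ 1

shli %r5, 1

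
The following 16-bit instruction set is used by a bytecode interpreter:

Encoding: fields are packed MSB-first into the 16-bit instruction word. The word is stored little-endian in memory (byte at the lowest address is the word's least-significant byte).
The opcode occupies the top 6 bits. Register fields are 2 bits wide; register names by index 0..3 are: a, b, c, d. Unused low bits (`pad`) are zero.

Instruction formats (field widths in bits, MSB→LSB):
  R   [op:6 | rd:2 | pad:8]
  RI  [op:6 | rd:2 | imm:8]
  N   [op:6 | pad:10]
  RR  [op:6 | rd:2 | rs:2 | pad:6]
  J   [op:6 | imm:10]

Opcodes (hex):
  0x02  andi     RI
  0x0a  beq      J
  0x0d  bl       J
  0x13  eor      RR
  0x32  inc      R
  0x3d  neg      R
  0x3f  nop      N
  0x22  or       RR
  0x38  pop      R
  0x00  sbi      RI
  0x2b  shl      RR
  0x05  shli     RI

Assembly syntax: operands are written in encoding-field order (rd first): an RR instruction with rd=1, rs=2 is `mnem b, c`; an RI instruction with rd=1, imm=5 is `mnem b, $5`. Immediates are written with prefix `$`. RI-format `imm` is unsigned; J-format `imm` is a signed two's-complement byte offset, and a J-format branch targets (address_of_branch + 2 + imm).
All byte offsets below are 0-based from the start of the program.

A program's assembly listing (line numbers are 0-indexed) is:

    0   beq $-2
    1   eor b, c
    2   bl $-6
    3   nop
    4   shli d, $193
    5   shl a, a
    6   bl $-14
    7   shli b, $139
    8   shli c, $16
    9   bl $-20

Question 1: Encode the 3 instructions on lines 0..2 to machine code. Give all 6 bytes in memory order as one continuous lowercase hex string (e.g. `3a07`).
fe2b804dfa37

L0: beq op=0xa:6|imm=-2:10 ⇒ 0x2bfe ⇒ little fe 2b
L1: eor op=0x13:6|rd=1:2|rs=2:2|pad=0:6 ⇒ 0x4d80 ⇒ little 80 4d
L2: bl op=0xd:6|imm=-6:10 ⇒ 0x37fa ⇒ little fa 37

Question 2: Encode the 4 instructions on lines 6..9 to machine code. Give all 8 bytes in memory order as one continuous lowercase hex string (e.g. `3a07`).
f2378b151016ec37

line 6 (bl): pack op=0xd:6|imm=-14:10 = 0x37f2; little→ f2 37
line 7 (shli): pack op=0x5:6|rd=1:2|imm=139:8 = 0x158b; little→ 8b 15
line 8 (shli): pack op=0x5:6|rd=2:2|imm=16:8 = 0x1610; little→ 10 16
line 9 (bl): pack op=0xd:6|imm=-20:10 = 0x37ec; little→ ec 37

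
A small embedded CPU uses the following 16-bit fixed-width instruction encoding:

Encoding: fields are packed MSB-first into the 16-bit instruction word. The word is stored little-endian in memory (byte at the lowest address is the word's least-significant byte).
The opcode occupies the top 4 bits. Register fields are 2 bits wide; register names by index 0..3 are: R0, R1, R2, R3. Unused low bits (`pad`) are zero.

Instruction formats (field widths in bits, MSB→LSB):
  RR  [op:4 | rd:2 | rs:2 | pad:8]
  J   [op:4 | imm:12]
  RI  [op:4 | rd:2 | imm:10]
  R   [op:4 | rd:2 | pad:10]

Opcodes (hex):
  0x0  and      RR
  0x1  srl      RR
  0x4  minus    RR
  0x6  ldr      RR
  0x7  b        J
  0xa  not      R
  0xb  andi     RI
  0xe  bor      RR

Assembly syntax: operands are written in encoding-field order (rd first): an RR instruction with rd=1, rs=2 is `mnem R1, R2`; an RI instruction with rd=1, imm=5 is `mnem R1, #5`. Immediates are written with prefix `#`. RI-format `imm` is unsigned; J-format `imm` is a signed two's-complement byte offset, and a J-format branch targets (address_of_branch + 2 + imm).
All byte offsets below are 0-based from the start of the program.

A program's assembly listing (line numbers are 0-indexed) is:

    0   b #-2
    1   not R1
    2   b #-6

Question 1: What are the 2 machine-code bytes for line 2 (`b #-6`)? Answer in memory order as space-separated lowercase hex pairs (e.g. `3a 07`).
L2: b op=0x7:4|imm=-6:12 ⇒ 0x7ffa ⇒ little fa 7f

fa 7f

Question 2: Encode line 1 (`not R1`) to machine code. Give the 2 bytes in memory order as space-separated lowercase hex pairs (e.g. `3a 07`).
00 a4

line 1 (not): pack op=0xa:4|rd=1:2|pad=0:10 = 0xa400; little→ 00 a4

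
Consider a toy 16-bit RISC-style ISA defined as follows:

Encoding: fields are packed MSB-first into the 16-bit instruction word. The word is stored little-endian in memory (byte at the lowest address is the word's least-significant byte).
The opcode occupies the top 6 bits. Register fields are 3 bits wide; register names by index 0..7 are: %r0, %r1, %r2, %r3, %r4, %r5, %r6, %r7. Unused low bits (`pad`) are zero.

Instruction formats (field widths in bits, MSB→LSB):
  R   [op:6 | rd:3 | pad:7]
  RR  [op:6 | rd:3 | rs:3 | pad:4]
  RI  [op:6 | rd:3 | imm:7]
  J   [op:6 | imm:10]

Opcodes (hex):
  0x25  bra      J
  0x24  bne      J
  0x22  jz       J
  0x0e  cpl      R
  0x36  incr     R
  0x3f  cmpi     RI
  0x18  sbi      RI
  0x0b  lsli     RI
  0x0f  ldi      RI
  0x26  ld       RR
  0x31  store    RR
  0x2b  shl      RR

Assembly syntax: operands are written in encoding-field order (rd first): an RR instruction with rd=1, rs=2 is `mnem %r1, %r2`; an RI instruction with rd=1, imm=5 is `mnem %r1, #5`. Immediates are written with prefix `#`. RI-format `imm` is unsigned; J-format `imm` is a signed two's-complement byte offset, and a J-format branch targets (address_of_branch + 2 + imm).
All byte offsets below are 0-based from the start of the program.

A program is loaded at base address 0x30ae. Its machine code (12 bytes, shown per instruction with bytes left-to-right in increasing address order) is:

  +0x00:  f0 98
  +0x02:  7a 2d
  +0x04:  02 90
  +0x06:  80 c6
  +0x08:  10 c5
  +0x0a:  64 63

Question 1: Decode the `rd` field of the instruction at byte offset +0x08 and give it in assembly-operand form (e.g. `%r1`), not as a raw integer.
+0x08: 10 c5 ⇒ word 0xc510 (little)
  top 6b → 0x31 → store [RR]
  [9:7] rd=2 = %r2
  [6:4] rs=1 = %r1

%r2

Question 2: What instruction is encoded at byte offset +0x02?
lsli %r2, #122

[02] 7a 2d → 0x2d7a
  opcode bits[15:10]=0xb: lsli/RI
  rd: (w>>7)&0x7=0x2 → %r2
  imm: (w>>0)&0x7f=0x7a → #122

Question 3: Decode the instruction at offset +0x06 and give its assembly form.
+0x06: 80 c6 ⇒ word 0xc680 (little)
  opcode bits[15:10]=0x31: store/RR
  rd@[9:7]=0x5 ⇒ %r5
  rs@[6:4]=0x0 ⇒ %r0

store %r5, %r0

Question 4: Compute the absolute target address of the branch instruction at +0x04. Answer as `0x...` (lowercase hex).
0x30b6

@+04  little-endian(02 90) = 0x9002
  top 6b → 0x24 → bne [J]
  [9:0] imm=2 = #2
  target = base 0x30ae + off 0x04 + 2 + imm 2 = 0x30b6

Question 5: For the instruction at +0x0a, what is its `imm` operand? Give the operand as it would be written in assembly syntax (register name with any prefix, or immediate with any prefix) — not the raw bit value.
+0x0a: 64 63 ⇒ word 0x6364 (little)
  top 6b → 0x18 → sbi [RI]
  rd@[9:7]=0x6 ⇒ %r6
  imm@[6:0]=0x64 ⇒ #100

#100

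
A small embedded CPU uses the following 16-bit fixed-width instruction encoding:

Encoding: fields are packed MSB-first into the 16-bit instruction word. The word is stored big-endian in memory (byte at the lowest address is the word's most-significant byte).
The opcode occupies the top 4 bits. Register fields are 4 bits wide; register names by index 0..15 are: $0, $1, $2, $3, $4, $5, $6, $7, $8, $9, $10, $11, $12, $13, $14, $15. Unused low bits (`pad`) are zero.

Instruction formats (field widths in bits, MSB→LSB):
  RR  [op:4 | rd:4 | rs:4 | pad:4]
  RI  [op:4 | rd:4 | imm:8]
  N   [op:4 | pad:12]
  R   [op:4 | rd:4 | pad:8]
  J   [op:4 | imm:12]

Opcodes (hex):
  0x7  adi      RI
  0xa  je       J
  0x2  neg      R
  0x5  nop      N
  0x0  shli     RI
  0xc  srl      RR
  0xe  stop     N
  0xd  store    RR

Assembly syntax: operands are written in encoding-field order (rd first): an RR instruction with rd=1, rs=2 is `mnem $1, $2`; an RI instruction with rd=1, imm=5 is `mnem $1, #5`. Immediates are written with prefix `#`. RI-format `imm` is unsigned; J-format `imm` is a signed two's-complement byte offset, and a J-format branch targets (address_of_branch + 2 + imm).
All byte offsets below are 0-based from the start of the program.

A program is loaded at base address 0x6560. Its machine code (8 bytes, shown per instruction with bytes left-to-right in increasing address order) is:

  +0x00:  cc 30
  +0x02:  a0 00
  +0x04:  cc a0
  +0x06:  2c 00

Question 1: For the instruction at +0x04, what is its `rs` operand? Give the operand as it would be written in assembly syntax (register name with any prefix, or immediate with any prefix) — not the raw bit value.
$10

+0x04: cc a0 ⇒ word 0xcca0 (big)
  opcode bits[15:12]=0xc: srl/RR
  rd: (w>>8)&0xf=0xc → $12
  rs: (w>>4)&0xf=0xa → $10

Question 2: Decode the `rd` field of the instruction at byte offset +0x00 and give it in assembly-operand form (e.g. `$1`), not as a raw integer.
$12

+0x00: cc 30 ⇒ word 0xcc30 (big)
  top 4b → 0xc → srl [RR]
  rd@[11:8]=0xc ⇒ $12
  rs@[7:4]=0x3 ⇒ $3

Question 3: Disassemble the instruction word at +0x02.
[02] a0 00 → 0xa000
  opcode bits[15:12]=0xa: je/J
  imm@[11:0]=0x0 ⇒ #0

je #0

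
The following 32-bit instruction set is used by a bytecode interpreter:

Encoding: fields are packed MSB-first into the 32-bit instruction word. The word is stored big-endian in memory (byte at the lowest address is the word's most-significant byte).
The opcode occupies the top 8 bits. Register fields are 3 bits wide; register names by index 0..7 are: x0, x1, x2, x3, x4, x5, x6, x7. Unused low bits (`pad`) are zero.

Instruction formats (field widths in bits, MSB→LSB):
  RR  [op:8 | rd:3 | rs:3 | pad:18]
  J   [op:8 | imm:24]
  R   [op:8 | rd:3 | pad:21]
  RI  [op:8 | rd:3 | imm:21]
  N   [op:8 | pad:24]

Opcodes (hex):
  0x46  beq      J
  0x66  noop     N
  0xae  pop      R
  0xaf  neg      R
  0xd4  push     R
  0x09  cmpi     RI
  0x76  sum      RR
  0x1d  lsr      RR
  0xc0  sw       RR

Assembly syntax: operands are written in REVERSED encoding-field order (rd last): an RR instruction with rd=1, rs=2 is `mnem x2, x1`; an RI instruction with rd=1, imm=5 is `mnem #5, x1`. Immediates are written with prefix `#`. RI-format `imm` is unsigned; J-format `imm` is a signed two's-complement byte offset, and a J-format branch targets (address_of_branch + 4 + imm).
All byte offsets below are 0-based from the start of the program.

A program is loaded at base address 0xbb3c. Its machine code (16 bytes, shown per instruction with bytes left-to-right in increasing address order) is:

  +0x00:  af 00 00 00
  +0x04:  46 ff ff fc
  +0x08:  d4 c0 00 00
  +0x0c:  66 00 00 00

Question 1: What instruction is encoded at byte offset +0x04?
beq #-4

off 0x04: read 46 ff ff fc as big → 0x46fffffc
  top 8b → 0x46 → beq [J]
  imm@[23:0]=0xfffffc (s24→-4) ⇒ #-4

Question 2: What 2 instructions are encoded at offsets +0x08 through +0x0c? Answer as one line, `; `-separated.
@+08  big-endian(d4 c0 00 00) = 0xd4c00000
  opcode bits[31:24]=0xd4: push/R
  rd@[23:21]=0x6 ⇒ x6
@+0c  big-endian(66 00 00 00) = 0x66000000
  opcode bits[31:24]=0x66: noop/N

push x6; noop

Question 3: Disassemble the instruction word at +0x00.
neg x0

+0x00: af 00 00 00 ⇒ word 0xaf000000 (big)
  op=0xaf000000>>24=0xaf ⇒ neg (R)
  rd: (w>>21)&0x7=0x0 → x0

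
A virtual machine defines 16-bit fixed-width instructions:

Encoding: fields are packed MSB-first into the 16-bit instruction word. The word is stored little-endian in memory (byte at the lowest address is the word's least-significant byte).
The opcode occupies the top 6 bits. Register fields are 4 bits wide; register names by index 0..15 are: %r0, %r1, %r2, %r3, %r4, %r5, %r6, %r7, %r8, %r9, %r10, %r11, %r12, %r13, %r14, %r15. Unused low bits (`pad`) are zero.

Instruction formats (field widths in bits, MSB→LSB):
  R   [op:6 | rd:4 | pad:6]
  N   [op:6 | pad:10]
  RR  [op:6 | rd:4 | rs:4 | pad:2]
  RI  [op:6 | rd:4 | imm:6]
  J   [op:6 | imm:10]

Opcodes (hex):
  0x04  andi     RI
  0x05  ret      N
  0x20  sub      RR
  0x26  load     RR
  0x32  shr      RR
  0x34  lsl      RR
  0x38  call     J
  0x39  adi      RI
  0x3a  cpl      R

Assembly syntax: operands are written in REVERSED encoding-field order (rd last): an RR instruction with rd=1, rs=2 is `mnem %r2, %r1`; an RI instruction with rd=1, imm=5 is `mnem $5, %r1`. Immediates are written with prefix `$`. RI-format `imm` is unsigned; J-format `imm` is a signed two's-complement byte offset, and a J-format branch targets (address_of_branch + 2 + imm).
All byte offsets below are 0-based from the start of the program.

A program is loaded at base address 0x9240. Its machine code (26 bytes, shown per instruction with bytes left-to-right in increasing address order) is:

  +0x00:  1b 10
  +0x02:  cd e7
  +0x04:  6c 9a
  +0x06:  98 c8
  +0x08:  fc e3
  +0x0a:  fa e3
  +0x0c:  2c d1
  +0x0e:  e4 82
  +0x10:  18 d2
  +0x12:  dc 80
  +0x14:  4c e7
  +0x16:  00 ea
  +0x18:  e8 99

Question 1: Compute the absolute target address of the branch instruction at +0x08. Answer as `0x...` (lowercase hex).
+0x08: fc e3 ⇒ word 0xe3fc (little)
  opcode bits[15:10]=0x38: call/J
  [9:0] imm=1020 (s10→-4) = $-4
  target = base 0x9240 + off 0x08 + 2 + imm -4 = 0x9246

0x9246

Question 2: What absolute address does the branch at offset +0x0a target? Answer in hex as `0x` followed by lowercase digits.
@+0a  little-endian(fa e3) = 0xe3fa
  top 6b → 0x38 → call [J]
  imm: (w>>0)&0x3ff=0x3fa (s10→-6) → $-6
  target = base 0x9240 + off 0x0a + 2 + imm -6 = 0x9246

0x9246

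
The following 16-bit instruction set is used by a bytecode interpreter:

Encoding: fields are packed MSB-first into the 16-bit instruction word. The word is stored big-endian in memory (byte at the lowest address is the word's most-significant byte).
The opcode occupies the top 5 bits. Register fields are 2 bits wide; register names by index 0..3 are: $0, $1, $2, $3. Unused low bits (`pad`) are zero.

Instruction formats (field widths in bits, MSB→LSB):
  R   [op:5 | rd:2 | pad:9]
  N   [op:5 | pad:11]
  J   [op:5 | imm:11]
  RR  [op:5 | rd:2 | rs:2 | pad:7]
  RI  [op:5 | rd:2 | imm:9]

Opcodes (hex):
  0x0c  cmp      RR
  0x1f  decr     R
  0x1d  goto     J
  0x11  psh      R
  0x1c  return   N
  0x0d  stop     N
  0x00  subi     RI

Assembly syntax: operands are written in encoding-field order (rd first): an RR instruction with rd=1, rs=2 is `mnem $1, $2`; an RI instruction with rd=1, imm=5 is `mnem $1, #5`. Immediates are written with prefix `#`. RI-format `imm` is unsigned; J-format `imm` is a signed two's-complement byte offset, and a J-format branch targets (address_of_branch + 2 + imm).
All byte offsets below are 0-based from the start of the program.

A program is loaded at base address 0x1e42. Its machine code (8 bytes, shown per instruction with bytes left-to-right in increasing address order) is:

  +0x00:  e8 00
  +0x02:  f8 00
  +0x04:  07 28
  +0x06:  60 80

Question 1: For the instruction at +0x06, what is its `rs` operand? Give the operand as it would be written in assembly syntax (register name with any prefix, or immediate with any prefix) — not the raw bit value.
off 0x06: read 60 80 as big → 0x6080
  op=0x6080>>11=0xc ⇒ cmp (RR)
  rd@[10:9]=0x0 ⇒ $0
  rs@[8:7]=0x1 ⇒ $1

$1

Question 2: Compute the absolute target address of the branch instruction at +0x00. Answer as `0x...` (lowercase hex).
0x1e44

+0x00: e8 00 ⇒ word 0xe800 (big)
  top 5b → 0x1d → goto [J]
  imm: (w>>0)&0x7ff=0x0 → #0
  target = base 0x1e42 + off 0x00 + 2 + imm 0 = 0x1e44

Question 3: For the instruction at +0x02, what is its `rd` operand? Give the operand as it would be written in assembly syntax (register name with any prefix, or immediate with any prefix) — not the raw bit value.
off 0x02: read f8 00 as big → 0xf800
  top 5b → 0x1f → decr [R]
  rd@[10:9]=0x0 ⇒ $0

$0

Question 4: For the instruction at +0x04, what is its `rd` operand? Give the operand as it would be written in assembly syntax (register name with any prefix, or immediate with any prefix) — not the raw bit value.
@+04  big-endian(07 28) = 0x0728
  top 5b → 0x0 → subi [RI]
  [10:9] rd=3 = $3
  [8:0] imm=296 = #296

$3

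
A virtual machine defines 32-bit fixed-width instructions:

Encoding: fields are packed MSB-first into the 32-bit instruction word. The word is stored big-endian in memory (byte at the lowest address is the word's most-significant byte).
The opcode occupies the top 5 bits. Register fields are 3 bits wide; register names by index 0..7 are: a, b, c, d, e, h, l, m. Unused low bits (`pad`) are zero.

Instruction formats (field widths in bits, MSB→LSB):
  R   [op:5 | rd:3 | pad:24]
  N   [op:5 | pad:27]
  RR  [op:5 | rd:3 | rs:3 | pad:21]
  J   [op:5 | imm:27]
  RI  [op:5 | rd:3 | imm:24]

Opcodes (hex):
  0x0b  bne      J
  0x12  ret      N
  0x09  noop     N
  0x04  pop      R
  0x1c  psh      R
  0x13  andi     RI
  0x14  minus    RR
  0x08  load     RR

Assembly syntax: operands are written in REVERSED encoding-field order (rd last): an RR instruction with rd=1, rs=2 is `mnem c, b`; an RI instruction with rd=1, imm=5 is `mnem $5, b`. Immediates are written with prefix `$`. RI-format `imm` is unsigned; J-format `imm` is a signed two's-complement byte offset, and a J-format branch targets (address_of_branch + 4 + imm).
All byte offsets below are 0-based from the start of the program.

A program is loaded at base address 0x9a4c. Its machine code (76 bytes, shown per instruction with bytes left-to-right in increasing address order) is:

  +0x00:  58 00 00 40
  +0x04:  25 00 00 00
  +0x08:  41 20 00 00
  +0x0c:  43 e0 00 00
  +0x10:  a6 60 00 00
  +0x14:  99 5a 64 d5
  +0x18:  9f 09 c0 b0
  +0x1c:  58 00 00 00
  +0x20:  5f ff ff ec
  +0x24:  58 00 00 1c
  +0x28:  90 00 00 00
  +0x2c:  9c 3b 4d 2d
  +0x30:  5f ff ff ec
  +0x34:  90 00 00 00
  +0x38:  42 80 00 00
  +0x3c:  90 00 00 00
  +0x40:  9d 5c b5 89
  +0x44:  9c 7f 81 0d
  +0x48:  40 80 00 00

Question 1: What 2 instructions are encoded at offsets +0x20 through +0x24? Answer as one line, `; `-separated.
bne $-20; bne $28

[20] 5f ff ff ec → 0x5fffffec
  opcode bits[31:27]=0xb: bne/J
  imm: (w>>0)&0x7ffffff=0x7ffffec (s27→-20) → $-20
[24] 58 00 00 1c → 0x5800001c
  opcode bits[31:27]=0xb: bne/J
  imm: (w>>0)&0x7ffffff=0x1c → $28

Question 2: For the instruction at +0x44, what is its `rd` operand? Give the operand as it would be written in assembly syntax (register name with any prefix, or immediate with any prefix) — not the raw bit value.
e

[44] 9c 7f 81 0d → 0x9c7f810d
  top 5b → 0x13 → andi [RI]
  [26:24] rd=4 = e
  [23:0] imm=8356109 = $8356109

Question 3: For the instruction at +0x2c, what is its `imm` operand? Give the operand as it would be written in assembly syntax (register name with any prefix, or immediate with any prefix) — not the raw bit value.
$3886381

@+2c  big-endian(9c 3b 4d 2d) = 0x9c3b4d2d
  top 5b → 0x13 → andi [RI]
  rd: (w>>24)&0x7=0x4 → e
  imm: (w>>0)&0xffffff=0x3b4d2d → $3886381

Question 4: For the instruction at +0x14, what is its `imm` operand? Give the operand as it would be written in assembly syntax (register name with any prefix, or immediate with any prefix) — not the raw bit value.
$5924053

off 0x14: read 99 5a 64 d5 as big → 0x995a64d5
  top 5b → 0x13 → andi [RI]
  [26:24] rd=1 = b
  [23:0] imm=5924053 = $5924053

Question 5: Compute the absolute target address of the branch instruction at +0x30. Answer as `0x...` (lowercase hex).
[30] 5f ff ff ec → 0x5fffffec
  opcode bits[31:27]=0xb: bne/J
  imm@[26:0]=0x7ffffec (s27→-20) ⇒ $-20
  target = base 0x9a4c + off 0x30 + 4 + imm -20 = 0x9a6c

0x9a6c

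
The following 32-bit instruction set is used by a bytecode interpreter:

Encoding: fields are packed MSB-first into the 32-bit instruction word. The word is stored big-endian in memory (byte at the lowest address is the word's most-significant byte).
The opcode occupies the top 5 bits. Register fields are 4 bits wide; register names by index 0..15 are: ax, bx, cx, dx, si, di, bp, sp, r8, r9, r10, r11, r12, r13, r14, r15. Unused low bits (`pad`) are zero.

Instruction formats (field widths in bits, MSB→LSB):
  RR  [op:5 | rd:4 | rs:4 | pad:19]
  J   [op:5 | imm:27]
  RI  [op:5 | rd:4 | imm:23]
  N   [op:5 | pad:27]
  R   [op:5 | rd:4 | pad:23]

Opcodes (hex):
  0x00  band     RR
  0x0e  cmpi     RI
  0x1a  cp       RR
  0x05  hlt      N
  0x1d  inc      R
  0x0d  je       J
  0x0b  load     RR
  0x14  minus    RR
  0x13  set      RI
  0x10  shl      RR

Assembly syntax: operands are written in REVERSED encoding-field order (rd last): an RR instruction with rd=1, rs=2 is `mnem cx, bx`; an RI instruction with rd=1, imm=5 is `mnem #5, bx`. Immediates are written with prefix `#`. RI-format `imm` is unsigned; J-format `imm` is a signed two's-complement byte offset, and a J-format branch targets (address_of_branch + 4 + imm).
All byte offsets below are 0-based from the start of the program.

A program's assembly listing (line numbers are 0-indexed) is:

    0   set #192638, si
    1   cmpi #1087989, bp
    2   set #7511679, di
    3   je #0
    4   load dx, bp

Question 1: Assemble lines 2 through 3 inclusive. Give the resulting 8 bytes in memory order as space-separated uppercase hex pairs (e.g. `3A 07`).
9A F2 9E 7F 68 00 00 00

2. set fields op=0x13:5|rd=5:4|imm=7511679:23 → word 9af29e7fh → 9a f2 9e 7f
3. je fields op=0xd:5|imm=0:27 → word 68000000h → 68 00 00 00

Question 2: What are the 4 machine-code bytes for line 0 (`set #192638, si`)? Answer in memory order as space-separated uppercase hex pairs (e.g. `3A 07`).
line 0 (set): pack op=0x13:5|rd=4:4|imm=192638:23 = 0x9a02f07e; big→ 9a 02 f0 7e

9A 02 F0 7E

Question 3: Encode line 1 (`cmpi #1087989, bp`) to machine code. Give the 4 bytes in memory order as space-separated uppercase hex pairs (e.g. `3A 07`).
L1: cmpi op=0xe:5|rd=6:4|imm=1087989:23 ⇒ 0x731099f5 ⇒ big 73 10 99 f5

73 10 99 F5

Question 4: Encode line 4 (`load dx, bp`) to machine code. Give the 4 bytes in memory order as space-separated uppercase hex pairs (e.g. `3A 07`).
5B 18 00 00

line 4 (load): pack op=0xb:5|rd=6:4|rs=3:4|pad=0:19 = 0x5b180000; big→ 5b 18 00 00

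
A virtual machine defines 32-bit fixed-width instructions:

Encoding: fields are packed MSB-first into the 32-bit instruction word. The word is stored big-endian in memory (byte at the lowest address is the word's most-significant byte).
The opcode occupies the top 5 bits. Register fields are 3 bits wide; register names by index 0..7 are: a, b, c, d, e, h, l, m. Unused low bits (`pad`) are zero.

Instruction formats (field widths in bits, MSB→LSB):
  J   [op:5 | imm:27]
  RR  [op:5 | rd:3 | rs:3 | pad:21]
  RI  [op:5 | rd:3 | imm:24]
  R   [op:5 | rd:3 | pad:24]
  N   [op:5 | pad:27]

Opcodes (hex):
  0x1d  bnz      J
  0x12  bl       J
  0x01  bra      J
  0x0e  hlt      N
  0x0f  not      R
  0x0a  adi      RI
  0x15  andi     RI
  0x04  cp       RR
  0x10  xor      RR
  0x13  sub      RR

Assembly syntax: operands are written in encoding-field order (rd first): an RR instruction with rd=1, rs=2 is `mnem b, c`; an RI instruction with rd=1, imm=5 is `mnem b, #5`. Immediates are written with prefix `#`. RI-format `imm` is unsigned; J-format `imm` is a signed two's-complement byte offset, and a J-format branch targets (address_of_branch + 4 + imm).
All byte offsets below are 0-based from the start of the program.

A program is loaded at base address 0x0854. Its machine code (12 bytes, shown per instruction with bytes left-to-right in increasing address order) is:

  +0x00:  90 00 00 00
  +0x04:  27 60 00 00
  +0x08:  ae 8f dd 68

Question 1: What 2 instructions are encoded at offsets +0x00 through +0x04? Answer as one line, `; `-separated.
bl #0; cp m, d

off 0x00: read 90 00 00 00 as big → 0x90000000
  opcode bits[31:27]=0x12: bl/J
  [26:0] imm=0 = #0
off 0x04: read 27 60 00 00 as big → 0x27600000
  opcode bits[31:27]=0x4: cp/RR
  [26:24] rd=7 = m
  [23:21] rs=3 = d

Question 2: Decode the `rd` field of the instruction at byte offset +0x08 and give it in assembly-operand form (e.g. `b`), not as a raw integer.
l

+0x08: ae 8f dd 68 ⇒ word 0xae8fdd68 (big)
  opcode bits[31:27]=0x15: andi/RI
  rd: (w>>24)&0x7=0x6 → l
  imm: (w>>0)&0xffffff=0x8fdd68 → #9428328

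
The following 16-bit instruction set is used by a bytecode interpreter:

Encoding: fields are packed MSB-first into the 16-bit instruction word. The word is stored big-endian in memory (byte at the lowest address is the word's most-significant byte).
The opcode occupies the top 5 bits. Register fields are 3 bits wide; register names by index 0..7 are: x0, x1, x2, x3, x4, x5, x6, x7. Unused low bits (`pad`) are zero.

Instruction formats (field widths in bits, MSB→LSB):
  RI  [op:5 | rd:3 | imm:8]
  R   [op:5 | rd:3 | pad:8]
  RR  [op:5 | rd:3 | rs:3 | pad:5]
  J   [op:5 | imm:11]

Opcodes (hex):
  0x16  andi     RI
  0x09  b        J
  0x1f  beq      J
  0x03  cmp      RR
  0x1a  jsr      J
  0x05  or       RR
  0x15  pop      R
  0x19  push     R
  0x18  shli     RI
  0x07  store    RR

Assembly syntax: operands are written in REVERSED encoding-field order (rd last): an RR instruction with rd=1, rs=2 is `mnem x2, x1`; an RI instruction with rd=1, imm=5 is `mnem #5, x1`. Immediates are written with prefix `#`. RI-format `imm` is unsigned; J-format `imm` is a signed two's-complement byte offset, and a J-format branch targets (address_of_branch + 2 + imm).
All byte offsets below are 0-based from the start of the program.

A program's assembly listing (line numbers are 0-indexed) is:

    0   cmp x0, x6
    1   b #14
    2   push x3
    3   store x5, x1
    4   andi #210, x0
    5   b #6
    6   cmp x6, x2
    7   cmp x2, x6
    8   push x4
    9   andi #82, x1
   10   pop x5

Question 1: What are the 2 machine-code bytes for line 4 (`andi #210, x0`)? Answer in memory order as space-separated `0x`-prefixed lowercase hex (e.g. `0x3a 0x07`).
0xb0 0xd2

L4: andi op=0x16:5|rd=0:3|imm=210:8 ⇒ 0xb0d2 ⇒ big b0 d2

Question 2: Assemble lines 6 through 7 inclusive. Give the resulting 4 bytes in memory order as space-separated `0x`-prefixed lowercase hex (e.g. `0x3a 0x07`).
0x1a 0xc0 0x1e 0x40

line 6 (cmp): pack op=0x3:5|rd=2:3|rs=6:3|pad=0:5 = 0x1ac0; big→ 1a c0
line 7 (cmp): pack op=0x3:5|rd=6:3|rs=2:3|pad=0:5 = 0x1e40; big→ 1e 40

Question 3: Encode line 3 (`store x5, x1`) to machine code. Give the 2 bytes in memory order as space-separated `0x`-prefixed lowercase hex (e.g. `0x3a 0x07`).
0x39 0xa0

line 3 (store): pack op=0x7:5|rd=1:3|rs=5:3|pad=0:5 = 0x39a0; big→ 39 a0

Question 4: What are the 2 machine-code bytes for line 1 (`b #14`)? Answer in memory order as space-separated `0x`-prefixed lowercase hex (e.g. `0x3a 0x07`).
0x48 0x0e

1. b fields op=0x9:5|imm=14:11 → word 480eh → 48 0e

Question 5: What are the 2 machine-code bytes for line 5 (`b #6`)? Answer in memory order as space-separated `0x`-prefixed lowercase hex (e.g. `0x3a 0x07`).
0x48 0x06

5. b fields op=0x9:5|imm=6:11 → word 4806h → 48 06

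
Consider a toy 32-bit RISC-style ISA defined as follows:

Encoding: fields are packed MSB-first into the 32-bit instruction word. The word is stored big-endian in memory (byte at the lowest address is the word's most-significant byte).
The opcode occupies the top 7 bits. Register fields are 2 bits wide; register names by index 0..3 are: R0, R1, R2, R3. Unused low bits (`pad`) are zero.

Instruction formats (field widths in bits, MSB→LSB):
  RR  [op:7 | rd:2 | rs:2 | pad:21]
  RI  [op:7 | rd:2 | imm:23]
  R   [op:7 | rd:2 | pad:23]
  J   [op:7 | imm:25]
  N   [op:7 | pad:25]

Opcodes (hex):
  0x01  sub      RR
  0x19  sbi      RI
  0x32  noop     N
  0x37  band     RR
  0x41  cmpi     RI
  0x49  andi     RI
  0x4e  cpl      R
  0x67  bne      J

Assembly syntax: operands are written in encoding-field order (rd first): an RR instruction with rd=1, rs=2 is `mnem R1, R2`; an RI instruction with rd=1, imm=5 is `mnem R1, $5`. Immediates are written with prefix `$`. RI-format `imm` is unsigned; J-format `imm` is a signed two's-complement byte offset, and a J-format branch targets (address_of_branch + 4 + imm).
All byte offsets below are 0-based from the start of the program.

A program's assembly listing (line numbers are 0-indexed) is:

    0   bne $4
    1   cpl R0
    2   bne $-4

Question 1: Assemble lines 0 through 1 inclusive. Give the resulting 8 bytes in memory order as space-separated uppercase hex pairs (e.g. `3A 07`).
CE 00 00 04 9C 00 00 00

L0: bne op=0x67:7|imm=4:25 ⇒ 0xce000004 ⇒ big ce 00 00 04
L1: cpl op=0x4e:7|rd=0:2|pad=0:23 ⇒ 0x9c000000 ⇒ big 9c 00 00 00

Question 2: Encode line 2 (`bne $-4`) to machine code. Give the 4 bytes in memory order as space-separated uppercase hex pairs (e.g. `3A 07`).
line 2 (bne): pack op=0x67:7|imm=-4:25 = 0xcffffffc; big→ cf ff ff fc

CF FF FF FC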